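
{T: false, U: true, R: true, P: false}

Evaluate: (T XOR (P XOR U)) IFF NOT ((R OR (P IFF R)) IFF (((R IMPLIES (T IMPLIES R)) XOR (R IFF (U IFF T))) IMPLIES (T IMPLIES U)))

Substituting T=false, U=true, R=true, P=false:
P XOR U = false XOR true = true
T XOR (P XOR U) = false XOR true = true
P IFF R = false IFF true = false
R OR (P IFF R) = true OR false = true
T IMPLIES R = false IMPLIES true = true
R IMPLIES (T IMPLIES R) = true IMPLIES true = true
U IFF T = true IFF false = false
R IFF (U IFF T) = true IFF false = false
(R IMPLIES (T IMPLIES R)) XOR (R IFF (U IFF T)) = true XOR false = true
T IMPLIES U = false IMPLIES true = true
((R IMPLIES (T IMPLIES R)) XOR (R IFF (U IFF T))) IMPLIES (T IMPLIES U) = true IMPLIES true = true
(R OR (P IFF R)) IFF (((R IMPLIES (T IMPLIES R)) XOR (R IFF (U IFF T))) IMPLIES (T IMPLIES U)) = true IFF true = true
NOT ((R OR (P IFF R)) IFF (((R IMPLIES (T IMPLIES R)) XOR (R IFF (U IFF T))) IMPLIES (T IMPLIES U))) = NOT true = false
(T XOR (P XOR U)) IFF NOT ((R OR (P IFF R)) IFF (((R IMPLIES (T IMPLIES R)) XOR (R IFF (U IFF T))) IMPLIES (T IMPLIES U))) = true IFF false = false

false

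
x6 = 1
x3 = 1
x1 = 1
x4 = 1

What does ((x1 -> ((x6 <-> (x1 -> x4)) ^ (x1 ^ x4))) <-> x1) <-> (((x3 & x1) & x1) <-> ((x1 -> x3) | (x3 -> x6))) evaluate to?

1

x1 -> x4 = 1 -> 1 = 1
x6 <-> (x1 -> x4) = 1 <-> 1 = 1
x1 ^ x4 = 1 ^ 1 = 0
(x6 <-> (x1 -> x4)) ^ (x1 ^ x4) = 1 ^ 0 = 1
x1 -> ((x6 <-> (x1 -> x4)) ^ (x1 ^ x4)) = 1 -> 1 = 1
(x1 -> ((x6 <-> (x1 -> x4)) ^ (x1 ^ x4))) <-> x1 = 1 <-> 1 = 1
x3 & x1 = 1 & 1 = 1
(x3 & x1) & x1 = 1 & 1 = 1
x1 -> x3 = 1 -> 1 = 1
x3 -> x6 = 1 -> 1 = 1
(x1 -> x3) | (x3 -> x6) = 1 | 1 = 1
((x3 & x1) & x1) <-> ((x1 -> x3) | (x3 -> x6)) = 1 <-> 1 = 1
((x1 -> ((x6 <-> (x1 -> x4)) ^ (x1 ^ x4))) <-> x1) <-> (((x3 & x1) & x1) <-> ((x1 -> x3) | (x3 -> x6))) = 1 <-> 1 = 1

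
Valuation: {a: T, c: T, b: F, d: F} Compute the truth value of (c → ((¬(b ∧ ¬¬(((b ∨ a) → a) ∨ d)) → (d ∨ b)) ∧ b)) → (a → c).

b ∨ a = F ∨ T = T
(b ∨ a) → a = T → T = T
((b ∨ a) → a) ∨ d = T ∨ F = T
¬(((b ∨ a) → a) ∨ d) = ¬T = F
¬¬(((b ∨ a) → a) ∨ d) = ¬F = T
b ∧ ¬¬(((b ∨ a) → a) ∨ d) = F ∧ T = F
¬(b ∧ ¬¬(((b ∨ a) → a) ∨ d)) = ¬F = T
d ∨ b = F ∨ F = F
¬(b ∧ ¬¬(((b ∨ a) → a) ∨ d)) → (d ∨ b) = T → F = F
(¬(b ∧ ¬¬(((b ∨ a) → a) ∨ d)) → (d ∨ b)) ∧ b = F ∧ F = F
c → ((¬(b ∧ ¬¬(((b ∨ a) → a) ∨ d)) → (d ∨ b)) ∧ b) = T → F = F
a → c = T → T = T
(c → ((¬(b ∧ ¬¬(((b ∨ a) → a) ∨ d)) → (d ∨ b)) ∧ b)) → (a → c) = F → T = T

T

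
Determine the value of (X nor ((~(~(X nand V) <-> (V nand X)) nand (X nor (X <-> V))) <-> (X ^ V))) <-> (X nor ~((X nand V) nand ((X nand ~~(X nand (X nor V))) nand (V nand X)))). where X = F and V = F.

X nand V = F nand F = T
~(X nand V) = ~T = F
V nand X = F nand F = T
~(X nand V) <-> (V nand X) = F <-> T = F
~(~(X nand V) <-> (V nand X)) = ~F = T
X <-> V = F <-> F = T
X nor (X <-> V) = F nor T = F
~(~(X nand V) <-> (V nand X)) nand (X nor (X <-> V)) = T nand F = T
X ^ V = F ^ F = F
(~(~(X nand V) <-> (V nand X)) nand (X nor (X <-> V))) <-> (X ^ V) = T <-> F = F
X nor ((~(~(X nand V) <-> (V nand X)) nand (X nor (X <-> V))) <-> (X ^ V)) = F nor F = T
X nand V = F nand F = T
X nor V = F nor F = T
X nand (X nor V) = F nand T = T
~(X nand (X nor V)) = ~T = F
~~(X nand (X nor V)) = ~F = T
X nand ~~(X nand (X nor V)) = F nand T = T
V nand X = F nand F = T
(X nand ~~(X nand (X nor V))) nand (V nand X) = T nand T = F
(X nand V) nand ((X nand ~~(X nand (X nor V))) nand (V nand X)) = T nand F = T
~((X nand V) nand ((X nand ~~(X nand (X nor V))) nand (V nand X))) = ~T = F
X nor ~((X nand V) nand ((X nand ~~(X nand (X nor V))) nand (V nand X))) = F nor F = T
(X nor ((~(~(X nand V) <-> (V nand X)) nand (X nor (X <-> V))) <-> (X ^ V))) <-> (X nor ~((X nand V) nand ((X nand ~~(X nand (X nor V))) nand (V nand X)))) = T <-> T = T

T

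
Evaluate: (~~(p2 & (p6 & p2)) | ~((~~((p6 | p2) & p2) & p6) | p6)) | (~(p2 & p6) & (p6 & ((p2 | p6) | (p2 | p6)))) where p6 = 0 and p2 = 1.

p6 & p2 = 0 & 1 = 0
p2 & (p6 & p2) = 1 & 0 = 0
~(p2 & (p6 & p2)) = ~0 = 1
~~(p2 & (p6 & p2)) = ~1 = 0
p6 | p2 = 0 | 1 = 1
(p6 | p2) & p2 = 1 & 1 = 1
~((p6 | p2) & p2) = ~1 = 0
~~((p6 | p2) & p2) = ~0 = 1
~~((p6 | p2) & p2) & p6 = 1 & 0 = 0
(~~((p6 | p2) & p2) & p6) | p6 = 0 | 0 = 0
~((~~((p6 | p2) & p2) & p6) | p6) = ~0 = 1
~~(p2 & (p6 & p2)) | ~((~~((p6 | p2) & p2) & p6) | p6) = 0 | 1 = 1
p2 & p6 = 1 & 0 = 0
~(p2 & p6) = ~0 = 1
p2 | p6 = 1 | 0 = 1
p2 | p6 = 1 | 0 = 1
(p2 | p6) | (p2 | p6) = 1 | 1 = 1
p6 & ((p2 | p6) | (p2 | p6)) = 0 & 1 = 0
~(p2 & p6) & (p6 & ((p2 | p6) | (p2 | p6))) = 1 & 0 = 0
(~~(p2 & (p6 & p2)) | ~((~~((p6 | p2) & p2) & p6) | p6)) | (~(p2 & p6) & (p6 & ((p2 | p6) | (p2 | p6)))) = 1 | 0 = 1

1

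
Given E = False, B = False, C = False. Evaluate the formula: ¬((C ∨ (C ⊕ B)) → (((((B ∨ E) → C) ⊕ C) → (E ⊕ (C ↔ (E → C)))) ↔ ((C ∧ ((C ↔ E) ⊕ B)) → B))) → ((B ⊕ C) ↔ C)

True

C ⊕ B = False ⊕ False = False
C ∨ (C ⊕ B) = False ∨ False = False
B ∨ E = False ∨ False = False
(B ∨ E) → C = False → False = True
((B ∨ E) → C) ⊕ C = True ⊕ False = True
E → C = False → False = True
C ↔ (E → C) = False ↔ True = False
E ⊕ (C ↔ (E → C)) = False ⊕ False = False
(((B ∨ E) → C) ⊕ C) → (E ⊕ (C ↔ (E → C))) = True → False = False
C ↔ E = False ↔ False = True
(C ↔ E) ⊕ B = True ⊕ False = True
C ∧ ((C ↔ E) ⊕ B) = False ∧ True = False
(C ∧ ((C ↔ E) ⊕ B)) → B = False → False = True
((((B ∨ E) → C) ⊕ C) → (E ⊕ (C ↔ (E → C)))) ↔ ((C ∧ ((C ↔ E) ⊕ B)) → B) = False ↔ True = False
(C ∨ (C ⊕ B)) → (((((B ∨ E) → C) ⊕ C) → (E ⊕ (C ↔ (E → C)))) ↔ ((C ∧ ((C ↔ E) ⊕ B)) → B)) = False → False = True
¬((C ∨ (C ⊕ B)) → (((((B ∨ E) → C) ⊕ C) → (E ⊕ (C ↔ (E → C)))) ↔ ((C ∧ ((C ↔ E) ⊕ B)) → B))) = ¬True = False
B ⊕ C = False ⊕ False = False
(B ⊕ C) ↔ C = False ↔ False = True
¬((C ∨ (C ⊕ B)) → (((((B ∨ E) → C) ⊕ C) → (E ⊕ (C ↔ (E → C)))) ↔ ((C ∧ ((C ↔ E) ⊕ B)) → B))) → ((B ⊕ C) ↔ C) = False → True = True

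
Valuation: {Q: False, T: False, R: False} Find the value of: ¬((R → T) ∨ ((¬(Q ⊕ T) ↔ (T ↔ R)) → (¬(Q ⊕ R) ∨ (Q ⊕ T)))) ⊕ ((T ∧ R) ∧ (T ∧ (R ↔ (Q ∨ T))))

False

Substituting Q=False, T=False, R=False:
R → T = False → False = True
Q ⊕ T = False ⊕ False = False
¬(Q ⊕ T) = ¬False = True
T ↔ R = False ↔ False = True
¬(Q ⊕ T) ↔ (T ↔ R) = True ↔ True = True
Q ⊕ R = False ⊕ False = False
¬(Q ⊕ R) = ¬False = True
Q ⊕ T = False ⊕ False = False
¬(Q ⊕ R) ∨ (Q ⊕ T) = True ∨ False = True
(¬(Q ⊕ T) ↔ (T ↔ R)) → (¬(Q ⊕ R) ∨ (Q ⊕ T)) = True → True = True
(R → T) ∨ ((¬(Q ⊕ T) ↔ (T ↔ R)) → (¬(Q ⊕ R) ∨ (Q ⊕ T))) = True ∨ True = True
¬((R → T) ∨ ((¬(Q ⊕ T) ↔ (T ↔ R)) → (¬(Q ⊕ R) ∨ (Q ⊕ T)))) = ¬True = False
T ∧ R = False ∧ False = False
Q ∨ T = False ∨ False = False
R ↔ (Q ∨ T) = False ↔ False = True
T ∧ (R ↔ (Q ∨ T)) = False ∧ True = False
(T ∧ R) ∧ (T ∧ (R ↔ (Q ∨ T))) = False ∧ False = False
¬((R → T) ∨ ((¬(Q ⊕ T) ↔ (T ↔ R)) → (¬(Q ⊕ R) ∨ (Q ⊕ T)))) ⊕ ((T ∧ R) ∧ (T ∧ (R ↔ (Q ∨ T)))) = False ⊕ False = False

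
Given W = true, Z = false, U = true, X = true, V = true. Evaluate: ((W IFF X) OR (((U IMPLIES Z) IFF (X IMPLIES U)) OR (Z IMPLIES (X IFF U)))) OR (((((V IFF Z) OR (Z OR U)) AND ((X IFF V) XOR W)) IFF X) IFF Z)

W IFF X = true IFF true = true
U IMPLIES Z = true IMPLIES false = false
X IMPLIES U = true IMPLIES true = true
(U IMPLIES Z) IFF (X IMPLIES U) = false IFF true = false
X IFF U = true IFF true = true
Z IMPLIES (X IFF U) = false IMPLIES true = true
((U IMPLIES Z) IFF (X IMPLIES U)) OR (Z IMPLIES (X IFF U)) = false OR true = true
(W IFF X) OR (((U IMPLIES Z) IFF (X IMPLIES U)) OR (Z IMPLIES (X IFF U))) = true OR true = true
V IFF Z = true IFF false = false
Z OR U = false OR true = true
(V IFF Z) OR (Z OR U) = false OR true = true
X IFF V = true IFF true = true
(X IFF V) XOR W = true XOR true = false
((V IFF Z) OR (Z OR U)) AND ((X IFF V) XOR W) = true AND false = false
(((V IFF Z) OR (Z OR U)) AND ((X IFF V) XOR W)) IFF X = false IFF true = false
((((V IFF Z) OR (Z OR U)) AND ((X IFF V) XOR W)) IFF X) IFF Z = false IFF false = true
((W IFF X) OR (((U IMPLIES Z) IFF (X IMPLIES U)) OR (Z IMPLIES (X IFF U)))) OR (((((V IFF Z) OR (Z OR U)) AND ((X IFF V) XOR W)) IFF X) IFF Z) = true OR true = true

true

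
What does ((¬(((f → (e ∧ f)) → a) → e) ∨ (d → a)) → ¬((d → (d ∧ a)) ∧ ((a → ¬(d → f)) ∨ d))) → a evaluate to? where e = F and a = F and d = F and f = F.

T

e ∧ f = F ∧ F = F
f → (e ∧ f) = F → F = T
(f → (e ∧ f)) → a = T → F = F
((f → (e ∧ f)) → a) → e = F → F = T
¬(((f → (e ∧ f)) → a) → e) = ¬T = F
d → a = F → F = T
¬(((f → (e ∧ f)) → a) → e) ∨ (d → a) = F ∨ T = T
d ∧ a = F ∧ F = F
d → (d ∧ a) = F → F = T
d → f = F → F = T
¬(d → f) = ¬T = F
a → ¬(d → f) = F → F = T
(a → ¬(d → f)) ∨ d = T ∨ F = T
(d → (d ∧ a)) ∧ ((a → ¬(d → f)) ∨ d) = T ∧ T = T
¬((d → (d ∧ a)) ∧ ((a → ¬(d → f)) ∨ d)) = ¬T = F
(¬(((f → (e ∧ f)) → a) → e) ∨ (d → a)) → ¬((d → (d ∧ a)) ∧ ((a → ¬(d → f)) ∨ d)) = T → F = F
((¬(((f → (e ∧ f)) → a) → e) ∨ (d → a)) → ¬((d → (d ∧ a)) ∧ ((a → ¬(d → f)) ∨ d))) → a = F → F = T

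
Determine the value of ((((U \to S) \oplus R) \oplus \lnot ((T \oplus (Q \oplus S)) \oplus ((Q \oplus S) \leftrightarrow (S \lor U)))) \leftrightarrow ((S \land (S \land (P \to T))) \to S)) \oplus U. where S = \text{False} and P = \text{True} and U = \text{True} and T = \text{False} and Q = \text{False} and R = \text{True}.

U \to S = \text{True} \to \text{False} = \text{False}
(U \to S) \oplus R = \text{False} \oplus \text{True} = \text{True}
Q \oplus S = \text{False} \oplus \text{False} = \text{False}
T \oplus (Q \oplus S) = \text{False} \oplus \text{False} = \text{False}
Q \oplus S = \text{False} \oplus \text{False} = \text{False}
S \lor U = \text{False} \lor \text{True} = \text{True}
(Q \oplus S) \leftrightarrow (S \lor U) = \text{False} \leftrightarrow \text{True} = \text{False}
(T \oplus (Q \oplus S)) \oplus ((Q \oplus S) \leftrightarrow (S \lor U)) = \text{False} \oplus \text{False} = \text{False}
\lnot ((T \oplus (Q \oplus S)) \oplus ((Q \oplus S) \leftrightarrow (S \lor U))) = \lnot \text{False} = \text{True}
((U \to S) \oplus R) \oplus \lnot ((T \oplus (Q \oplus S)) \oplus ((Q \oplus S) \leftrightarrow (S \lor U))) = \text{True} \oplus \text{True} = \text{False}
P \to T = \text{True} \to \text{False} = \text{False}
S \land (P \to T) = \text{False} \land \text{False} = \text{False}
S \land (S \land (P \to T)) = \text{False} \land \text{False} = \text{False}
(S \land (S \land (P \to T))) \to S = \text{False} \to \text{False} = \text{True}
(((U \to S) \oplus R) \oplus \lnot ((T \oplus (Q \oplus S)) \oplus ((Q \oplus S) \leftrightarrow (S \lor U)))) \leftrightarrow ((S \land (S \land (P \to T))) \to S) = \text{False} \leftrightarrow \text{True} = \text{False}
((((U \to S) \oplus R) \oplus \lnot ((T \oplus (Q \oplus S)) \oplus ((Q \oplus S) \leftrightarrow (S \lor U)))) \leftrightarrow ((S \land (S \land (P \to T))) \to S)) \oplus U = \text{False} \oplus \text{True} = \text{True}

\text{True}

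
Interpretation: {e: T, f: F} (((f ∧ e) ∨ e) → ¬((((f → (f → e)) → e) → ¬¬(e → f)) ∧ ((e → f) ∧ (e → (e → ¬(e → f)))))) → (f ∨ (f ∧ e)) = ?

Substituting e=T, f=F:
f ∧ e = F ∧ T = F
(f ∧ e) ∨ e = F ∨ T = T
f → e = F → T = T
f → (f → e) = F → T = T
(f → (f → e)) → e = T → T = T
e → f = T → F = F
¬(e → f) = ¬F = T
¬¬(e → f) = ¬T = F
((f → (f → e)) → e) → ¬¬(e → f) = T → F = F
e → f = T → F = F
e → f = T → F = F
¬(e → f) = ¬F = T
e → ¬(e → f) = T → T = T
e → (e → ¬(e → f)) = T → T = T
(e → f) ∧ (e → (e → ¬(e → f))) = F ∧ T = F
(((f → (f → e)) → e) → ¬¬(e → f)) ∧ ((e → f) ∧ (e → (e → ¬(e → f)))) = F ∧ F = F
¬((((f → (f → e)) → e) → ¬¬(e → f)) ∧ ((e → f) ∧ (e → (e → ¬(e → f))))) = ¬F = T
((f ∧ e) ∨ e) → ¬((((f → (f → e)) → e) → ¬¬(e → f)) ∧ ((e → f) ∧ (e → (e → ¬(e → f))))) = T → T = T
f ∧ e = F ∧ T = F
f ∨ (f ∧ e) = F ∨ F = F
(((f ∧ e) ∨ e) → ¬((((f → (f → e)) → e) → ¬¬(e → f)) ∧ ((e → f) ∧ (e → (e → ¬(e → f)))))) → (f ∨ (f ∧ e)) = T → F = F

F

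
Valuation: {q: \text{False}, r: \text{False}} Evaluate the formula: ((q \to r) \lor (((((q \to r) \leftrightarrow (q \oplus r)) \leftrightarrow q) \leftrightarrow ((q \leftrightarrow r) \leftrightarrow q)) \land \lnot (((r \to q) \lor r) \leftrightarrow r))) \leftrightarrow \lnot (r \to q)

\text{False}

Substituting q=\text{False}, r=\text{False}:
q \to r = \text{False} \to \text{False} = \text{True}
q \to r = \text{False} \to \text{False} = \text{True}
q \oplus r = \text{False} \oplus \text{False} = \text{False}
(q \to r) \leftrightarrow (q \oplus r) = \text{True} \leftrightarrow \text{False} = \text{False}
((q \to r) \leftrightarrow (q \oplus r)) \leftrightarrow q = \text{False} \leftrightarrow \text{False} = \text{True}
q \leftrightarrow r = \text{False} \leftrightarrow \text{False} = \text{True}
(q \leftrightarrow r) \leftrightarrow q = \text{True} \leftrightarrow \text{False} = \text{False}
(((q \to r) \leftrightarrow (q \oplus r)) \leftrightarrow q) \leftrightarrow ((q \leftrightarrow r) \leftrightarrow q) = \text{True} \leftrightarrow \text{False} = \text{False}
r \to q = \text{False} \to \text{False} = \text{True}
(r \to q) \lor r = \text{True} \lor \text{False} = \text{True}
((r \to q) \lor r) \leftrightarrow r = \text{True} \leftrightarrow \text{False} = \text{False}
\lnot (((r \to q) \lor r) \leftrightarrow r) = \lnot \text{False} = \text{True}
((((q \to r) \leftrightarrow (q \oplus r)) \leftrightarrow q) \leftrightarrow ((q \leftrightarrow r) \leftrightarrow q)) \land \lnot (((r \to q) \lor r) \leftrightarrow r) = \text{False} \land \text{True} = \text{False}
(q \to r) \lor (((((q \to r) \leftrightarrow (q \oplus r)) \leftrightarrow q) \leftrightarrow ((q \leftrightarrow r) \leftrightarrow q)) \land \lnot (((r \to q) \lor r) \leftrightarrow r)) = \text{True} \lor \text{False} = \text{True}
r \to q = \text{False} \to \text{False} = \text{True}
\lnot (r \to q) = \lnot \text{True} = \text{False}
((q \to r) \lor (((((q \to r) \leftrightarrow (q \oplus r)) \leftrightarrow q) \leftrightarrow ((q \leftrightarrow r) \leftrightarrow q)) \land \lnot (((r \to q) \lor r) \leftrightarrow r))) \leftrightarrow \lnot (r \to q) = \text{True} \leftrightarrow \text{False} = \text{False}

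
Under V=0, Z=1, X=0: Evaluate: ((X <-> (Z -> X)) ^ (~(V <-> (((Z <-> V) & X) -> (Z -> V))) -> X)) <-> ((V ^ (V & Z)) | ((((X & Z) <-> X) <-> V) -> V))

Substituting V=0, Z=1, X=0:
Z -> X = 1 -> 0 = 0
X <-> (Z -> X) = 0 <-> 0 = 1
Z <-> V = 1 <-> 0 = 0
(Z <-> V) & X = 0 & 0 = 0
Z -> V = 1 -> 0 = 0
((Z <-> V) & X) -> (Z -> V) = 0 -> 0 = 1
V <-> (((Z <-> V) & X) -> (Z -> V)) = 0 <-> 1 = 0
~(V <-> (((Z <-> V) & X) -> (Z -> V))) = ~0 = 1
~(V <-> (((Z <-> V) & X) -> (Z -> V))) -> X = 1 -> 0 = 0
(X <-> (Z -> X)) ^ (~(V <-> (((Z <-> V) & X) -> (Z -> V))) -> X) = 1 ^ 0 = 1
V & Z = 0 & 1 = 0
V ^ (V & Z) = 0 ^ 0 = 0
X & Z = 0 & 1 = 0
(X & Z) <-> X = 0 <-> 0 = 1
((X & Z) <-> X) <-> V = 1 <-> 0 = 0
(((X & Z) <-> X) <-> V) -> V = 0 -> 0 = 1
(V ^ (V & Z)) | ((((X & Z) <-> X) <-> V) -> V) = 0 | 1 = 1
((X <-> (Z -> X)) ^ (~(V <-> (((Z <-> V) & X) -> (Z -> V))) -> X)) <-> ((V ^ (V & Z)) | ((((X & Z) <-> X) <-> V) -> V)) = 1 <-> 1 = 1

1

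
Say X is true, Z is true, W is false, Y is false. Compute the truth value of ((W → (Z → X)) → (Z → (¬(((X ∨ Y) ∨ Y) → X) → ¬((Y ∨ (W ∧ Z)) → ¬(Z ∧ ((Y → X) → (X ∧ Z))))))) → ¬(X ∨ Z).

Z → X = T → T = T
W → (Z → X) = F → T = T
X ∨ Y = T ∨ F = T
(X ∨ Y) ∨ Y = T ∨ F = T
((X ∨ Y) ∨ Y) → X = T → T = T
¬(((X ∨ Y) ∨ Y) → X) = ¬T = F
W ∧ Z = F ∧ T = F
Y ∨ (W ∧ Z) = F ∨ F = F
Y → X = F → T = T
X ∧ Z = T ∧ T = T
(Y → X) → (X ∧ Z) = T → T = T
Z ∧ ((Y → X) → (X ∧ Z)) = T ∧ T = T
¬(Z ∧ ((Y → X) → (X ∧ Z))) = ¬T = F
(Y ∨ (W ∧ Z)) → ¬(Z ∧ ((Y → X) → (X ∧ Z))) = F → F = T
¬((Y ∨ (W ∧ Z)) → ¬(Z ∧ ((Y → X) → (X ∧ Z)))) = ¬T = F
¬(((X ∨ Y) ∨ Y) → X) → ¬((Y ∨ (W ∧ Z)) → ¬(Z ∧ ((Y → X) → (X ∧ Z)))) = F → F = T
Z → (¬(((X ∨ Y) ∨ Y) → X) → ¬((Y ∨ (W ∧ Z)) → ¬(Z ∧ ((Y → X) → (X ∧ Z))))) = T → T = T
(W → (Z → X)) → (Z → (¬(((X ∨ Y) ∨ Y) → X) → ¬((Y ∨ (W ∧ Z)) → ¬(Z ∧ ((Y → X) → (X ∧ Z)))))) = T → T = T
X ∨ Z = T ∨ T = T
¬(X ∨ Z) = ¬T = F
((W → (Z → X)) → (Z → (¬(((X ∨ Y) ∨ Y) → X) → ¬((Y ∨ (W ∧ Z)) → ¬(Z ∧ ((Y → X) → (X ∧ Z))))))) → ¬(X ∨ Z) = T → F = F

F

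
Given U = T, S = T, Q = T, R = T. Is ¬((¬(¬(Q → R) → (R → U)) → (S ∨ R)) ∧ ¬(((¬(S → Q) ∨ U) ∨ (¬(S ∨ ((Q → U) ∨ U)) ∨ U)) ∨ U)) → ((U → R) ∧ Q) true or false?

Q → R = T → T = T
¬(Q → R) = ¬T = F
R → U = T → T = T
¬(Q → R) → (R → U) = F → T = T
¬(¬(Q → R) → (R → U)) = ¬T = F
S ∨ R = T ∨ T = T
¬(¬(Q → R) → (R → U)) → (S ∨ R) = F → T = T
S → Q = T → T = T
¬(S → Q) = ¬T = F
¬(S → Q) ∨ U = F ∨ T = T
Q → U = T → T = T
(Q → U) ∨ U = T ∨ T = T
S ∨ ((Q → U) ∨ U) = T ∨ T = T
¬(S ∨ ((Q → U) ∨ U)) = ¬T = F
¬(S ∨ ((Q → U) ∨ U)) ∨ U = F ∨ T = T
(¬(S → Q) ∨ U) ∨ (¬(S ∨ ((Q → U) ∨ U)) ∨ U) = T ∨ T = T
((¬(S → Q) ∨ U) ∨ (¬(S ∨ ((Q → U) ∨ U)) ∨ U)) ∨ U = T ∨ T = T
¬(((¬(S → Q) ∨ U) ∨ (¬(S ∨ ((Q → U) ∨ U)) ∨ U)) ∨ U) = ¬T = F
(¬(¬(Q → R) → (R → U)) → (S ∨ R)) ∧ ¬(((¬(S → Q) ∨ U) ∨ (¬(S ∨ ((Q → U) ∨ U)) ∨ U)) ∨ U) = T ∧ F = F
¬((¬(¬(Q → R) → (R → U)) → (S ∨ R)) ∧ ¬(((¬(S → Q) ∨ U) ∨ (¬(S ∨ ((Q → U) ∨ U)) ∨ U)) ∨ U)) = ¬F = T
U → R = T → T = T
(U → R) ∧ Q = T ∧ T = T
¬((¬(¬(Q → R) → (R → U)) → (S ∨ R)) ∧ ¬(((¬(S → Q) ∨ U) ∨ (¬(S ∨ ((Q → U) ∨ U)) ∨ U)) ∨ U)) → ((U → R) ∧ Q) = T → T = T

T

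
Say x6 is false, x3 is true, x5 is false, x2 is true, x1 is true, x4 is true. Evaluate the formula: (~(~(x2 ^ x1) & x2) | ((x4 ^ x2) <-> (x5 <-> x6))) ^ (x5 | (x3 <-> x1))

True

x2 ^ x1 = True ^ True = False
~(x2 ^ x1) = ~False = True
~(x2 ^ x1) & x2 = True & True = True
~(~(x2 ^ x1) & x2) = ~True = False
x4 ^ x2 = True ^ True = False
x5 <-> x6 = False <-> False = True
(x4 ^ x2) <-> (x5 <-> x6) = False <-> True = False
~(~(x2 ^ x1) & x2) | ((x4 ^ x2) <-> (x5 <-> x6)) = False | False = False
x3 <-> x1 = True <-> True = True
x5 | (x3 <-> x1) = False | True = True
(~(~(x2 ^ x1) & x2) | ((x4 ^ x2) <-> (x5 <-> x6))) ^ (x5 | (x3 <-> x1)) = False ^ True = True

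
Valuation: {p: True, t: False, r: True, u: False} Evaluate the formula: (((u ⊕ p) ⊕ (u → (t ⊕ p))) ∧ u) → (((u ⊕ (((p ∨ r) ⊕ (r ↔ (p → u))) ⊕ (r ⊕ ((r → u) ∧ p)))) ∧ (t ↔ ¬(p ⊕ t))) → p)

True

u ⊕ p = False ⊕ True = True
t ⊕ p = False ⊕ True = True
u → (t ⊕ p) = False → True = True
(u ⊕ p) ⊕ (u → (t ⊕ p)) = True ⊕ True = False
((u ⊕ p) ⊕ (u → (t ⊕ p))) ∧ u = False ∧ False = False
p ∨ r = True ∨ True = True
p → u = True → False = False
r ↔ (p → u) = True ↔ False = False
(p ∨ r) ⊕ (r ↔ (p → u)) = True ⊕ False = True
r → u = True → False = False
(r → u) ∧ p = False ∧ True = False
r ⊕ ((r → u) ∧ p) = True ⊕ False = True
((p ∨ r) ⊕ (r ↔ (p → u))) ⊕ (r ⊕ ((r → u) ∧ p)) = True ⊕ True = False
u ⊕ (((p ∨ r) ⊕ (r ↔ (p → u))) ⊕ (r ⊕ ((r → u) ∧ p))) = False ⊕ False = False
p ⊕ t = True ⊕ False = True
¬(p ⊕ t) = ¬True = False
t ↔ ¬(p ⊕ t) = False ↔ False = True
(u ⊕ (((p ∨ r) ⊕ (r ↔ (p → u))) ⊕ (r ⊕ ((r → u) ∧ p)))) ∧ (t ↔ ¬(p ⊕ t)) = False ∧ True = False
((u ⊕ (((p ∨ r) ⊕ (r ↔ (p → u))) ⊕ (r ⊕ ((r → u) ∧ p)))) ∧ (t ↔ ¬(p ⊕ t))) → p = False → True = True
(((u ⊕ p) ⊕ (u → (t ⊕ p))) ∧ u) → (((u ⊕ (((p ∨ r) ⊕ (r ↔ (p → u))) ⊕ (r ⊕ ((r → u) ∧ p)))) ∧ (t ↔ ¬(p ⊕ t))) → p) = False → True = True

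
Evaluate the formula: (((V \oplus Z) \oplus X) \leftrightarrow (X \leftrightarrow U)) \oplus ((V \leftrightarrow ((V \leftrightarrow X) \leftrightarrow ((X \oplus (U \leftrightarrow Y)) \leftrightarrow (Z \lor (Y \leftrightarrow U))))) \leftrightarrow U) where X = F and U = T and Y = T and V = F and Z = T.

V \oplus Z = F \oplus T = T
(V \oplus Z) \oplus X = T \oplus F = T
X \leftrightarrow U = F \leftrightarrow T = F
((V \oplus Z) \oplus X) \leftrightarrow (X \leftrightarrow U) = T \leftrightarrow F = F
V \leftrightarrow X = F \leftrightarrow F = T
U \leftrightarrow Y = T \leftrightarrow T = T
X \oplus (U \leftrightarrow Y) = F \oplus T = T
Y \leftrightarrow U = T \leftrightarrow T = T
Z \lor (Y \leftrightarrow U) = T \lor T = T
(X \oplus (U \leftrightarrow Y)) \leftrightarrow (Z \lor (Y \leftrightarrow U)) = T \leftrightarrow T = T
(V \leftrightarrow X) \leftrightarrow ((X \oplus (U \leftrightarrow Y)) \leftrightarrow (Z \lor (Y \leftrightarrow U))) = T \leftrightarrow T = T
V \leftrightarrow ((V \leftrightarrow X) \leftrightarrow ((X \oplus (U \leftrightarrow Y)) \leftrightarrow (Z \lor (Y \leftrightarrow U)))) = F \leftrightarrow T = F
(V \leftrightarrow ((V \leftrightarrow X) \leftrightarrow ((X \oplus (U \leftrightarrow Y)) \leftrightarrow (Z \lor (Y \leftrightarrow U))))) \leftrightarrow U = F \leftrightarrow T = F
(((V \oplus Z) \oplus X) \leftrightarrow (X \leftrightarrow U)) \oplus ((V \leftrightarrow ((V \leftrightarrow X) \leftrightarrow ((X \oplus (U \leftrightarrow Y)) \leftrightarrow (Z \lor (Y \leftrightarrow U))))) \leftrightarrow U) = F \oplus F = F

F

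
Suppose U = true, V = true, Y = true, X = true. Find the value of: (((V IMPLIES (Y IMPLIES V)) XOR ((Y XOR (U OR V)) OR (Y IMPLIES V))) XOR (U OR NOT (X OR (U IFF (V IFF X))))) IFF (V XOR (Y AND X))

false

Y IMPLIES V = true IMPLIES true = true
V IMPLIES (Y IMPLIES V) = true IMPLIES true = true
U OR V = true OR true = true
Y XOR (U OR V) = true XOR true = false
Y IMPLIES V = true IMPLIES true = true
(Y XOR (U OR V)) OR (Y IMPLIES V) = false OR true = true
(V IMPLIES (Y IMPLIES V)) XOR ((Y XOR (U OR V)) OR (Y IMPLIES V)) = true XOR true = false
V IFF X = true IFF true = true
U IFF (V IFF X) = true IFF true = true
X OR (U IFF (V IFF X)) = true OR true = true
NOT (X OR (U IFF (V IFF X))) = NOT true = false
U OR NOT (X OR (U IFF (V IFF X))) = true OR false = true
((V IMPLIES (Y IMPLIES V)) XOR ((Y XOR (U OR V)) OR (Y IMPLIES V))) XOR (U OR NOT (X OR (U IFF (V IFF X)))) = false XOR true = true
Y AND X = true AND true = true
V XOR (Y AND X) = true XOR true = false
(((V IMPLIES (Y IMPLIES V)) XOR ((Y XOR (U OR V)) OR (Y IMPLIES V))) XOR (U OR NOT (X OR (U IFF (V IFF X))))) IFF (V XOR (Y AND X)) = true IFF false = false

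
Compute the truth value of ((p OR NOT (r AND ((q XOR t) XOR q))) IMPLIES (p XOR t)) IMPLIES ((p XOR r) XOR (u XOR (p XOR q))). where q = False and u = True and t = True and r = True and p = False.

q XOR t = False XOR True = True
(q XOR t) XOR q = True XOR False = True
r AND ((q XOR t) XOR q) = True AND True = True
NOT (r AND ((q XOR t) XOR q)) = NOT True = False
p OR NOT (r AND ((q XOR t) XOR q)) = False OR False = False
p XOR t = False XOR True = True
(p OR NOT (r AND ((q XOR t) XOR q))) IMPLIES (p XOR t) = False IMPLIES True = True
p XOR r = False XOR True = True
p XOR q = False XOR False = False
u XOR (p XOR q) = True XOR False = True
(p XOR r) XOR (u XOR (p XOR q)) = True XOR True = False
((p OR NOT (r AND ((q XOR t) XOR q))) IMPLIES (p XOR t)) IMPLIES ((p XOR r) XOR (u XOR (p XOR q))) = True IMPLIES False = False

False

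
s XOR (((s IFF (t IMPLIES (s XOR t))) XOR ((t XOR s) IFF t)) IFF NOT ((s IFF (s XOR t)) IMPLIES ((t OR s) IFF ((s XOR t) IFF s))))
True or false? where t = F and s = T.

T

Substituting t=F, s=T:
s XOR t = T XOR F = T
t IMPLIES (s XOR t) = F IMPLIES T = T
s IFF (t IMPLIES (s XOR t)) = T IFF T = T
t XOR s = F XOR T = T
(t XOR s) IFF t = T IFF F = F
(s IFF (t IMPLIES (s XOR t))) XOR ((t XOR s) IFF t) = T XOR F = T
s XOR t = T XOR F = T
s IFF (s XOR t) = T IFF T = T
t OR s = F OR T = T
s XOR t = T XOR F = T
(s XOR t) IFF s = T IFF T = T
(t OR s) IFF ((s XOR t) IFF s) = T IFF T = T
(s IFF (s XOR t)) IMPLIES ((t OR s) IFF ((s XOR t) IFF s)) = T IMPLIES T = T
NOT ((s IFF (s XOR t)) IMPLIES ((t OR s) IFF ((s XOR t) IFF s))) = NOT T = F
((s IFF (t IMPLIES (s XOR t))) XOR ((t XOR s) IFF t)) IFF NOT ((s IFF (s XOR t)) IMPLIES ((t OR s) IFF ((s XOR t) IFF s))) = T IFF F = F
s XOR (((s IFF (t IMPLIES (s XOR t))) XOR ((t XOR s) IFF t)) IFF NOT ((s IFF (s XOR t)) IMPLIES ((t OR s) IFF ((s XOR t) IFF s)))) = T XOR F = T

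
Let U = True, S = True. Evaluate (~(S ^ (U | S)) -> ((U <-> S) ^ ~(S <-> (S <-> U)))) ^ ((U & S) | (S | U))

U | S = True | True = True
S ^ (U | S) = True ^ True = False
~(S ^ (U | S)) = ~False = True
U <-> S = True <-> True = True
S <-> U = True <-> True = True
S <-> (S <-> U) = True <-> True = True
~(S <-> (S <-> U)) = ~True = False
(U <-> S) ^ ~(S <-> (S <-> U)) = True ^ False = True
~(S ^ (U | S)) -> ((U <-> S) ^ ~(S <-> (S <-> U))) = True -> True = True
U & S = True & True = True
S | U = True | True = True
(U & S) | (S | U) = True | True = True
(~(S ^ (U | S)) -> ((U <-> S) ^ ~(S <-> (S <-> U)))) ^ ((U & S) | (S | U)) = True ^ True = False

False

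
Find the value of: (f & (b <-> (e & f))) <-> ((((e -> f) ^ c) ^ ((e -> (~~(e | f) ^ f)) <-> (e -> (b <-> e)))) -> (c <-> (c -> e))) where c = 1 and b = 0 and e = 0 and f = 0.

Substituting c=1, b=0, e=0, f=0:
e & f = 0 & 0 = 0
b <-> (e & f) = 0 <-> 0 = 1
f & (b <-> (e & f)) = 0 & 1 = 0
e -> f = 0 -> 0 = 1
(e -> f) ^ c = 1 ^ 1 = 0
e | f = 0 | 0 = 0
~(e | f) = ~0 = 1
~~(e | f) = ~1 = 0
~~(e | f) ^ f = 0 ^ 0 = 0
e -> (~~(e | f) ^ f) = 0 -> 0 = 1
b <-> e = 0 <-> 0 = 1
e -> (b <-> e) = 0 -> 1 = 1
(e -> (~~(e | f) ^ f)) <-> (e -> (b <-> e)) = 1 <-> 1 = 1
((e -> f) ^ c) ^ ((e -> (~~(e | f) ^ f)) <-> (e -> (b <-> e))) = 0 ^ 1 = 1
c -> e = 1 -> 0 = 0
c <-> (c -> e) = 1 <-> 0 = 0
(((e -> f) ^ c) ^ ((e -> (~~(e | f) ^ f)) <-> (e -> (b <-> e)))) -> (c <-> (c -> e)) = 1 -> 0 = 0
(f & (b <-> (e & f))) <-> ((((e -> f) ^ c) ^ ((e -> (~~(e | f) ^ f)) <-> (e -> (b <-> e)))) -> (c <-> (c -> e))) = 0 <-> 0 = 1

1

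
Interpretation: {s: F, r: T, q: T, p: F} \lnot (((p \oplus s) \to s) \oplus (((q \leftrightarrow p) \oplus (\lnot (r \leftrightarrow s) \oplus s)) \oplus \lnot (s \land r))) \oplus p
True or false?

p \oplus s = F \oplus F = F
(p \oplus s) \to s = F \to F = T
q \leftrightarrow p = T \leftrightarrow F = F
r \leftrightarrow s = T \leftrightarrow F = F
\lnot (r \leftrightarrow s) = \lnot F = T
\lnot (r \leftrightarrow s) \oplus s = T \oplus F = T
(q \leftrightarrow p) \oplus (\lnot (r \leftrightarrow s) \oplus s) = F \oplus T = T
s \land r = F \land T = F
\lnot (s \land r) = \lnot F = T
((q \leftrightarrow p) \oplus (\lnot (r \leftrightarrow s) \oplus s)) \oplus \lnot (s \land r) = T \oplus T = F
((p \oplus s) \to s) \oplus (((q \leftrightarrow p) \oplus (\lnot (r \leftrightarrow s) \oplus s)) \oplus \lnot (s \land r)) = T \oplus F = T
\lnot (((p \oplus s) \to s) \oplus (((q \leftrightarrow p) \oplus (\lnot (r \leftrightarrow s) \oplus s)) \oplus \lnot (s \land r))) = \lnot T = F
\lnot (((p \oplus s) \to s) \oplus (((q \leftrightarrow p) \oplus (\lnot (r \leftrightarrow s) \oplus s)) \oplus \lnot (s \land r))) \oplus p = F \oplus F = F

F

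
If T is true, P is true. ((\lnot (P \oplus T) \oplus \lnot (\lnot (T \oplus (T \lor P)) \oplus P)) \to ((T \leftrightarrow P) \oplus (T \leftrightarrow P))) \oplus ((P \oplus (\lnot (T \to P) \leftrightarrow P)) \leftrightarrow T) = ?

Substituting T=\text{True}, P=\text{True}:
P \oplus T = \text{True} \oplus \text{True} = \text{False}
\lnot (P \oplus T) = \lnot \text{False} = \text{True}
T \lor P = \text{True} \lor \text{True} = \text{True}
T \oplus (T \lor P) = \text{True} \oplus \text{True} = \text{False}
\lnot (T \oplus (T \lor P)) = \lnot \text{False} = \text{True}
\lnot (T \oplus (T \lor P)) \oplus P = \text{True} \oplus \text{True} = \text{False}
\lnot (\lnot (T \oplus (T \lor P)) \oplus P) = \lnot \text{False} = \text{True}
\lnot (P \oplus T) \oplus \lnot (\lnot (T \oplus (T \lor P)) \oplus P) = \text{True} \oplus \text{True} = \text{False}
T \leftrightarrow P = \text{True} \leftrightarrow \text{True} = \text{True}
T \leftrightarrow P = \text{True} \leftrightarrow \text{True} = \text{True}
(T \leftrightarrow P) \oplus (T \leftrightarrow P) = \text{True} \oplus \text{True} = \text{False}
(\lnot (P \oplus T) \oplus \lnot (\lnot (T \oplus (T \lor P)) \oplus P)) \to ((T \leftrightarrow P) \oplus (T \leftrightarrow P)) = \text{False} \to \text{False} = \text{True}
T \to P = \text{True} \to \text{True} = \text{True}
\lnot (T \to P) = \lnot \text{True} = \text{False}
\lnot (T \to P) \leftrightarrow P = \text{False} \leftrightarrow \text{True} = \text{False}
P \oplus (\lnot (T \to P) \leftrightarrow P) = \text{True} \oplus \text{False} = \text{True}
(P \oplus (\lnot (T \to P) \leftrightarrow P)) \leftrightarrow T = \text{True} \leftrightarrow \text{True} = \text{True}
((\lnot (P \oplus T) \oplus \lnot (\lnot (T \oplus (T \lor P)) \oplus P)) \to ((T \leftrightarrow P) \oplus (T \leftrightarrow P))) \oplus ((P \oplus (\lnot (T \to P) \leftrightarrow P)) \leftrightarrow T) = \text{True} \oplus \text{True} = \text{False}

\text{False}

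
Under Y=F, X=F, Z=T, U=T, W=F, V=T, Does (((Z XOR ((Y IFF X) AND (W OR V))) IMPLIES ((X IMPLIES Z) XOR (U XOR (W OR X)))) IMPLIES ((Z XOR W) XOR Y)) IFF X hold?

Y IFF X = F IFF F = T
W OR V = F OR T = T
(Y IFF X) AND (W OR V) = T AND T = T
Z XOR ((Y IFF X) AND (W OR V)) = T XOR T = F
X IMPLIES Z = F IMPLIES T = T
W OR X = F OR F = F
U XOR (W OR X) = T XOR F = T
(X IMPLIES Z) XOR (U XOR (W OR X)) = T XOR T = F
(Z XOR ((Y IFF X) AND (W OR V))) IMPLIES ((X IMPLIES Z) XOR (U XOR (W OR X))) = F IMPLIES F = T
Z XOR W = T XOR F = T
(Z XOR W) XOR Y = T XOR F = T
((Z XOR ((Y IFF X) AND (W OR V))) IMPLIES ((X IMPLIES Z) XOR (U XOR (W OR X)))) IMPLIES ((Z XOR W) XOR Y) = T IMPLIES T = T
(((Z XOR ((Y IFF X) AND (W OR V))) IMPLIES ((X IMPLIES Z) XOR (U XOR (W OR X)))) IMPLIES ((Z XOR W) XOR Y)) IFF X = T IFF F = F

F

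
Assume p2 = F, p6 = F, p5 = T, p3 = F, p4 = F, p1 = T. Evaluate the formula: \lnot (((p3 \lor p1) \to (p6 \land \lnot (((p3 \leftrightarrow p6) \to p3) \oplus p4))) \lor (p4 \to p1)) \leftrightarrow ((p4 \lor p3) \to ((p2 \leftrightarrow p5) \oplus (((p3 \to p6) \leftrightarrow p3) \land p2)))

F

p3 \lor p1 = F \lor T = T
p3 \leftrightarrow p6 = F \leftrightarrow F = T
(p3 \leftrightarrow p6) \to p3 = T \to F = F
((p3 \leftrightarrow p6) \to p3) \oplus p4 = F \oplus F = F
\lnot (((p3 \leftrightarrow p6) \to p3) \oplus p4) = \lnot F = T
p6 \land \lnot (((p3 \leftrightarrow p6) \to p3) \oplus p4) = F \land T = F
(p3 \lor p1) \to (p6 \land \lnot (((p3 \leftrightarrow p6) \to p3) \oplus p4)) = T \to F = F
p4 \to p1 = F \to T = T
((p3 \lor p1) \to (p6 \land \lnot (((p3 \leftrightarrow p6) \to p3) \oplus p4))) \lor (p4 \to p1) = F \lor T = T
\lnot (((p3 \lor p1) \to (p6 \land \lnot (((p3 \leftrightarrow p6) \to p3) \oplus p4))) \lor (p4 \to p1)) = \lnot T = F
p4 \lor p3 = F \lor F = F
p2 \leftrightarrow p5 = F \leftrightarrow T = F
p3 \to p6 = F \to F = T
(p3 \to p6) \leftrightarrow p3 = T \leftrightarrow F = F
((p3 \to p6) \leftrightarrow p3) \land p2 = F \land F = F
(p2 \leftrightarrow p5) \oplus (((p3 \to p6) \leftrightarrow p3) \land p2) = F \oplus F = F
(p4 \lor p3) \to ((p2 \leftrightarrow p5) \oplus (((p3 \to p6) \leftrightarrow p3) \land p2)) = F \to F = T
\lnot (((p3 \lor p1) \to (p6 \land \lnot (((p3 \leftrightarrow p6) \to p3) \oplus p4))) \lor (p4 \to p1)) \leftrightarrow ((p4 \lor p3) \to ((p2 \leftrightarrow p5) \oplus (((p3 \to p6) \leftrightarrow p3) \land p2))) = F \leftrightarrow T = F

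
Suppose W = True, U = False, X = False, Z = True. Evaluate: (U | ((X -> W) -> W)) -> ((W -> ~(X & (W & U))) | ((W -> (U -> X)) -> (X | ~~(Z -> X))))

True

X -> W = False -> True = True
(X -> W) -> W = True -> True = True
U | ((X -> W) -> W) = False | True = True
W & U = True & False = False
X & (W & U) = False & False = False
~(X & (W & U)) = ~False = True
W -> ~(X & (W & U)) = True -> True = True
U -> X = False -> False = True
W -> (U -> X) = True -> True = True
Z -> X = True -> False = False
~(Z -> X) = ~False = True
~~(Z -> X) = ~True = False
X | ~~(Z -> X) = False | False = False
(W -> (U -> X)) -> (X | ~~(Z -> X)) = True -> False = False
(W -> ~(X & (W & U))) | ((W -> (U -> X)) -> (X | ~~(Z -> X))) = True | False = True
(U | ((X -> W) -> W)) -> ((W -> ~(X & (W & U))) | ((W -> (U -> X)) -> (X | ~~(Z -> X)))) = True -> True = True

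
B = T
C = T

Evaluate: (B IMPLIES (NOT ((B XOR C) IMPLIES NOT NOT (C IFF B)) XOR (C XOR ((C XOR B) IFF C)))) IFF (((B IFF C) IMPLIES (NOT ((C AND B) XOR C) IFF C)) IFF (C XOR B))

F

B XOR C = T XOR T = F
C IFF B = T IFF T = T
NOT (C IFF B) = NOT T = F
NOT NOT (C IFF B) = NOT F = T
(B XOR C) IMPLIES NOT NOT (C IFF B) = F IMPLIES T = T
NOT ((B XOR C) IMPLIES NOT NOT (C IFF B)) = NOT T = F
C XOR B = T XOR T = F
(C XOR B) IFF C = F IFF T = F
C XOR ((C XOR B) IFF C) = T XOR F = T
NOT ((B XOR C) IMPLIES NOT NOT (C IFF B)) XOR (C XOR ((C XOR B) IFF C)) = F XOR T = T
B IMPLIES (NOT ((B XOR C) IMPLIES NOT NOT (C IFF B)) XOR (C XOR ((C XOR B) IFF C))) = T IMPLIES T = T
B IFF C = T IFF T = T
C AND B = T AND T = T
(C AND B) XOR C = T XOR T = F
NOT ((C AND B) XOR C) = NOT F = T
NOT ((C AND B) XOR C) IFF C = T IFF T = T
(B IFF C) IMPLIES (NOT ((C AND B) XOR C) IFF C) = T IMPLIES T = T
C XOR B = T XOR T = F
((B IFF C) IMPLIES (NOT ((C AND B) XOR C) IFF C)) IFF (C XOR B) = T IFF F = F
(B IMPLIES (NOT ((B XOR C) IMPLIES NOT NOT (C IFF B)) XOR (C XOR ((C XOR B) IFF C)))) IFF (((B IFF C) IMPLIES (NOT ((C AND B) XOR C) IFF C)) IFF (C XOR B)) = T IFF F = F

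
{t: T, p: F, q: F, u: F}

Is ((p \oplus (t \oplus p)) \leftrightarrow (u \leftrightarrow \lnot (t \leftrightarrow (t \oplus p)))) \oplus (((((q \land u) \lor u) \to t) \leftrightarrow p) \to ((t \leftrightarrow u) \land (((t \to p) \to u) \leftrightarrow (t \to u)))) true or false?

F

t \oplus p = T \oplus F = T
p \oplus (t \oplus p) = F \oplus T = T
t \oplus p = T \oplus F = T
t \leftrightarrow (t \oplus p) = T \leftrightarrow T = T
\lnot (t \leftrightarrow (t \oplus p)) = \lnot T = F
u \leftrightarrow \lnot (t \leftrightarrow (t \oplus p)) = F \leftrightarrow F = T
(p \oplus (t \oplus p)) \leftrightarrow (u \leftrightarrow \lnot (t \leftrightarrow (t \oplus p))) = T \leftrightarrow T = T
q \land u = F \land F = F
(q \land u) \lor u = F \lor F = F
((q \land u) \lor u) \to t = F \to T = T
(((q \land u) \lor u) \to t) \leftrightarrow p = T \leftrightarrow F = F
t \leftrightarrow u = T \leftrightarrow F = F
t \to p = T \to F = F
(t \to p) \to u = F \to F = T
t \to u = T \to F = F
((t \to p) \to u) \leftrightarrow (t \to u) = T \leftrightarrow F = F
(t \leftrightarrow u) \land (((t \to p) \to u) \leftrightarrow (t \to u)) = F \land F = F
((((q \land u) \lor u) \to t) \leftrightarrow p) \to ((t \leftrightarrow u) \land (((t \to p) \to u) \leftrightarrow (t \to u))) = F \to F = T
((p \oplus (t \oplus p)) \leftrightarrow (u \leftrightarrow \lnot (t \leftrightarrow (t \oplus p)))) \oplus (((((q \land u) \lor u) \to t) \leftrightarrow p) \to ((t \leftrightarrow u) \land (((t \to p) \to u) \leftrightarrow (t \to u)))) = T \oplus T = F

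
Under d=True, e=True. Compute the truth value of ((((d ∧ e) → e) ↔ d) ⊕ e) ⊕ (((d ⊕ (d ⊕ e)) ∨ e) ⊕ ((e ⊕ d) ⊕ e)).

False

d ∧ e = True ∧ True = True
(d ∧ e) → e = True → True = True
((d ∧ e) → e) ↔ d = True ↔ True = True
(((d ∧ e) → e) ↔ d) ⊕ e = True ⊕ True = False
d ⊕ e = True ⊕ True = False
d ⊕ (d ⊕ e) = True ⊕ False = True
(d ⊕ (d ⊕ e)) ∨ e = True ∨ True = True
e ⊕ d = True ⊕ True = False
(e ⊕ d) ⊕ e = False ⊕ True = True
((d ⊕ (d ⊕ e)) ∨ e) ⊕ ((e ⊕ d) ⊕ e) = True ⊕ True = False
((((d ∧ e) → e) ↔ d) ⊕ e) ⊕ (((d ⊕ (d ⊕ e)) ∨ e) ⊕ ((e ⊕ d) ⊕ e)) = False ⊕ False = False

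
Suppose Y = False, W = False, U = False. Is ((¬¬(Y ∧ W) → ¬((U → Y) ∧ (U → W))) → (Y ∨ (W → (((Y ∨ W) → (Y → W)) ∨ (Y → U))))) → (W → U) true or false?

True

Y ∧ W = False ∧ False = False
¬(Y ∧ W) = ¬False = True
¬¬(Y ∧ W) = ¬True = False
U → Y = False → False = True
U → W = False → False = True
(U → Y) ∧ (U → W) = True ∧ True = True
¬((U → Y) ∧ (U → W)) = ¬True = False
¬¬(Y ∧ W) → ¬((U → Y) ∧ (U → W)) = False → False = True
Y ∨ W = False ∨ False = False
Y → W = False → False = True
(Y ∨ W) → (Y → W) = False → True = True
Y → U = False → False = True
((Y ∨ W) → (Y → W)) ∨ (Y → U) = True ∨ True = True
W → (((Y ∨ W) → (Y → W)) ∨ (Y → U)) = False → True = True
Y ∨ (W → (((Y ∨ W) → (Y → W)) ∨ (Y → U))) = False ∨ True = True
(¬¬(Y ∧ W) → ¬((U → Y) ∧ (U → W))) → (Y ∨ (W → (((Y ∨ W) → (Y → W)) ∨ (Y → U)))) = True → True = True
W → U = False → False = True
((¬¬(Y ∧ W) → ¬((U → Y) ∧ (U → W))) → (Y ∨ (W → (((Y ∨ W) → (Y → W)) ∨ (Y → U))))) → (W → U) = True → True = True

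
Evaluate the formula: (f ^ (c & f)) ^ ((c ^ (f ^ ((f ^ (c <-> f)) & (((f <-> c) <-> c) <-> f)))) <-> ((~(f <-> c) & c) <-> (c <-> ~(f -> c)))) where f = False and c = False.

Substituting f=False, c=False:
c & f = False & False = False
f ^ (c & f) = False ^ False = False
c <-> f = False <-> False = True
f ^ (c <-> f) = False ^ True = True
f <-> c = False <-> False = True
(f <-> c) <-> c = True <-> False = False
((f <-> c) <-> c) <-> f = False <-> False = True
(f ^ (c <-> f)) & (((f <-> c) <-> c) <-> f) = True & True = True
f ^ ((f ^ (c <-> f)) & (((f <-> c) <-> c) <-> f)) = False ^ True = True
c ^ (f ^ ((f ^ (c <-> f)) & (((f <-> c) <-> c) <-> f))) = False ^ True = True
f <-> c = False <-> False = True
~(f <-> c) = ~True = False
~(f <-> c) & c = False & False = False
f -> c = False -> False = True
~(f -> c) = ~True = False
c <-> ~(f -> c) = False <-> False = True
(~(f <-> c) & c) <-> (c <-> ~(f -> c)) = False <-> True = False
(c ^ (f ^ ((f ^ (c <-> f)) & (((f <-> c) <-> c) <-> f)))) <-> ((~(f <-> c) & c) <-> (c <-> ~(f -> c))) = True <-> False = False
(f ^ (c & f)) ^ ((c ^ (f ^ ((f ^ (c <-> f)) & (((f <-> c) <-> c) <-> f)))) <-> ((~(f <-> c) & c) <-> (c <-> ~(f -> c)))) = False ^ False = False

False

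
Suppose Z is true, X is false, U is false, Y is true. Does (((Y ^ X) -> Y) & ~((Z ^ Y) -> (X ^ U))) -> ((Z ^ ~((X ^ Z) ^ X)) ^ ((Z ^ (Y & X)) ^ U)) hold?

Y ^ X = T ^ F = T
(Y ^ X) -> Y = T -> T = T
Z ^ Y = T ^ T = F
X ^ U = F ^ F = F
(Z ^ Y) -> (X ^ U) = F -> F = T
~((Z ^ Y) -> (X ^ U)) = ~T = F
((Y ^ X) -> Y) & ~((Z ^ Y) -> (X ^ U)) = T & F = F
X ^ Z = F ^ T = T
(X ^ Z) ^ X = T ^ F = T
~((X ^ Z) ^ X) = ~T = F
Z ^ ~((X ^ Z) ^ X) = T ^ F = T
Y & X = T & F = F
Z ^ (Y & X) = T ^ F = T
(Z ^ (Y & X)) ^ U = T ^ F = T
(Z ^ ~((X ^ Z) ^ X)) ^ ((Z ^ (Y & X)) ^ U) = T ^ T = F
(((Y ^ X) -> Y) & ~((Z ^ Y) -> (X ^ U))) -> ((Z ^ ~((X ^ Z) ^ X)) ^ ((Z ^ (Y & X)) ^ U)) = F -> F = T

T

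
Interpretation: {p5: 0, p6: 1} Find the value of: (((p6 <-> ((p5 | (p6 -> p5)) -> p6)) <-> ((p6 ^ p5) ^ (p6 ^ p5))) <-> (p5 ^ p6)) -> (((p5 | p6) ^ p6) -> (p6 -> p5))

p6 -> p5 = 1 -> 0 = 0
p5 | (p6 -> p5) = 0 | 0 = 0
(p5 | (p6 -> p5)) -> p6 = 0 -> 1 = 1
p6 <-> ((p5 | (p6 -> p5)) -> p6) = 1 <-> 1 = 1
p6 ^ p5 = 1 ^ 0 = 1
p6 ^ p5 = 1 ^ 0 = 1
(p6 ^ p5) ^ (p6 ^ p5) = 1 ^ 1 = 0
(p6 <-> ((p5 | (p6 -> p5)) -> p6)) <-> ((p6 ^ p5) ^ (p6 ^ p5)) = 1 <-> 0 = 0
p5 ^ p6 = 0 ^ 1 = 1
((p6 <-> ((p5 | (p6 -> p5)) -> p6)) <-> ((p6 ^ p5) ^ (p6 ^ p5))) <-> (p5 ^ p6) = 0 <-> 1 = 0
p5 | p6 = 0 | 1 = 1
(p5 | p6) ^ p6 = 1 ^ 1 = 0
p6 -> p5 = 1 -> 0 = 0
((p5 | p6) ^ p6) -> (p6 -> p5) = 0 -> 0 = 1
(((p6 <-> ((p5 | (p6 -> p5)) -> p6)) <-> ((p6 ^ p5) ^ (p6 ^ p5))) <-> (p5 ^ p6)) -> (((p5 | p6) ^ p6) -> (p6 -> p5)) = 0 -> 1 = 1

1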